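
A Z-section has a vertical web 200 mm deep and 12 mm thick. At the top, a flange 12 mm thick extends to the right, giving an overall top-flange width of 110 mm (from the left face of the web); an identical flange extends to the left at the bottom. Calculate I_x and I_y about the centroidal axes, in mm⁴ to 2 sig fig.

I_x ≈ 2.9 × 10⁷ mm⁴, I_y ≈ 9.0 × 10⁶ mm⁴

Break the section into simple shapes (no overlaps), measuring from the bottom-left corner of the bounding box.
Web: 12 × 200, A = 2 400 mm², y = 100 mm, Ī = 8 000 000 mm⁴.
Top flange (beyond web): 98 × 12, A = 1 176 mm², y = 194 mm, Ī = 14 112 mm⁴.
Bottom flange (beyond web): 98 × 12, A = 1 176 mm², y = 6 mm, Ī = 14 112 mm⁴.
Centroid: ȳ = ΣA·y / ΣA = 100 mm.
Transfer each piece to the centroidal x-axis using Ī + A·d² with d = y − 100:
  web: d = 0 mm → contributes +8 000 000 mm⁴
  top flange (beyond web): d = 94 mm → contributes +10 405 248 mm⁴
  bottom flange (beyond web): d = -94 mm → contributes +10 405 248 mm⁴
Total I = 28 810 496 mm⁴.
For the y-axis: x̄ = 104 mm.
Repeating about the centroidal y-axis gives I_y = 9 025 984 mm⁴.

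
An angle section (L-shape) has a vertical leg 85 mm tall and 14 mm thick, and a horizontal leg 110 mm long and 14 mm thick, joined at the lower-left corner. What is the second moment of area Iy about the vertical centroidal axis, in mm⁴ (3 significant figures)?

Treat the section as a set of non-overlapping primitives; coordinates are from the bounding-box lower-left.
Vertical leg: 14 × 85, A = 1 190 mm², x = 7 mm, Ī = 19 437 mm⁴.
Horizontal leg (remainder): 96 × 14, A = 1 344 mm², x = 62 mm, Ī = 1 032 192 mm⁴.
Centroid: x̄ = ΣA·x / ΣA = 36.171 mm.
Transfer each piece to the vertical centroidal axis using Ī + A·d² with d = x − 36.171:
  vertical leg: d = -29.171 mm → contributes +1 032 083 mm⁴
  horizontal leg (remainder): d = 25.829 mm → contributes +1 928 806 mm⁴
Total I = 2 960 888 mm⁴.

Iy ≈ 2.96 × 10⁶ mm⁴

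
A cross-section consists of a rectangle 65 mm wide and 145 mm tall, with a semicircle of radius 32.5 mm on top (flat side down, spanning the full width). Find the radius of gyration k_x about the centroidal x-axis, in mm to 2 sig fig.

Break the section into simple shapes (no overlaps), measuring from the bottom-left corner of the bounding box.
Rectangular body: 65 × 145, A = 9 425 mm², y = 72.5 mm, Ī = 16 513 385 mm⁴.
Semicircular cap: semicircle r = 32.5, A = 1 659 mm², y = 158.8 mm, Ī = 122 452 mm⁴.
Centroid: ȳ = ΣA·y / ΣA = 85.42 mm.
Transfer each piece to the centroidal x-axis using Ī + A·d² with d = y − 85.42:
  rectangular body: d = -12.92 mm → contributes +18 085 937 mm⁴
  semicircular cap: d = 73.38 mm → contributes +9 055 500 mm⁴
Total I = 27 141 438 mm⁴.
Radius of gyration: k = √(I/A) = √(27 141 438 / 11 084) = 49.48 mm.

k_x ≈ 49 mm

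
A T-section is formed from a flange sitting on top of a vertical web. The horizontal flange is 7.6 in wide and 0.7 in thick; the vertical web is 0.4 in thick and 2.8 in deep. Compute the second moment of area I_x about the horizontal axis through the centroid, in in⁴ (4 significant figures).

Split into non-overlapping primitives; take the origin at the lower-left of the bounding box.
Flange: 7.6 × 0.7, A = 5.32 in², y = 3.15 in, Ī = 0.217233 in⁴.
Web: 0.4 × 2.8, A = 1.12 in², y = 1.4 in, Ī = 0.731733 in⁴.
Centroid: ȳ = ΣA·y / ΣA = 2.84565 in.
Transfer each piece to the horizontal axis through the centroid using Ī + A·d² with d = y − 2.84565:
  flange: d = 0.304348 in → contributes +0.710012 in⁴
  web: d = -1.44565 in → contributes +3.07243 in⁴
Total I = 3.78244 in⁴.

I_x ≈ 3.782 in⁴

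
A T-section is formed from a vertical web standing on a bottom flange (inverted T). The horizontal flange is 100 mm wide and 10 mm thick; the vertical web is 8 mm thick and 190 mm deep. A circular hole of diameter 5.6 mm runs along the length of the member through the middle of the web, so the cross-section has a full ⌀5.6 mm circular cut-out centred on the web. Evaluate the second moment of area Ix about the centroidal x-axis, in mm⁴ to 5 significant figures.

Ix ≈ 1.0574 × 10⁷ mm⁴

Split into non-overlapping primitives; take the origin at the lower-left of the bounding box.
Flange: 100 × 10, A = 1 000 mm², y = 5 mm, Ī = 8333.333 mm⁴.
Web: 8 × 190, A = 1 520 mm², y = 105 mm, Ī = 4 572 667 mm⁴.
Hole (subtracted): ⌀5.6, A = 24.63009 mm², y = 105 mm, Ī = 48.27497 mm⁴.
Centroid: ȳ = ΣA·y / ΣA = 64.92578 mm.
Transfer each piece to the centroidal x-axis using Ī + A·d² with d = y − 64.92578:
  flange: d = -59.92578 mm → contributes +3 599 433 mm⁴
  web: d = 40.07422 mm → contributes +7 013 700 mm⁴
  hole: d = 40.07422 mm → contributes −39602.79 mm⁴
Total I = 10 573 530 mm⁴.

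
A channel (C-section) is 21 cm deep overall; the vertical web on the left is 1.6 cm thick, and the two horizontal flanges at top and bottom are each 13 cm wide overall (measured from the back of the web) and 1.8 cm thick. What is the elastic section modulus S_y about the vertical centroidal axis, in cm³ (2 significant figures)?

S_y ≈ 140 cm³

Split into non-overlapping primitives; take the origin at the lower-left of the bounding box.
Web: 1.6 × 21, A = 33.6 cm², x = 0.8 cm, Ī = 7.168 cm⁴.
Top flange (beyond web): 11.4 × 1.8, A = 20.52 cm², x = 7.3 cm, Ī = 222.2 cm⁴.
Bottom flange (beyond web): 11.4 × 1.8, A = 20.52 cm², x = 7.3 cm, Ī = 222.2 cm⁴.
Centroid: x̄ = ΣA·x / ΣA = 4.374 cm.
Transfer each piece to the vertical centroidal axis using Ī + A·d² with d = x − 4.374:
  web: d = -3.574 cm → contributes +436.3 cm⁴
  top flange (beyond web): d = 2.926 cm → contributes +397.9 cm⁴
  bottom flange (beyond web): d = 2.926 cm → contributes +397.9 cm⁴
Total I = 1 232 cm⁴.
Extreme fibre distance c = 8.626 cm; S = I/c = 142.8 cm³.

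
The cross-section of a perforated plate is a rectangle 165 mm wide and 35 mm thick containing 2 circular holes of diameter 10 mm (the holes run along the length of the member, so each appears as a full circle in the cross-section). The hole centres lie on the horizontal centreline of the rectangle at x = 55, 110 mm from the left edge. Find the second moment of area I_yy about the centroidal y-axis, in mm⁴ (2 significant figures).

Break the section into simple shapes (no overlaps), measuring from the bottom-left corner of the bounding box.
Plate: 165 × 35, A = 5 775 mm², x = 82.5 mm, Ī = 13 102 031 mm⁴.
Hole 1 (subtracted): ⌀10, A = 78.54 mm², x = 55 mm, Ī = 490.9 mm⁴.
Hole 2 (subtracted): ⌀10, A = 78.54 mm², x = 110 mm, Ī = 490.9 mm⁴.
By symmetry the centroid is at mid-width, x̄ = 82.5 mm.
Transfer each piece to the centroidal y-axis using Ī + A·d² with d = x − 82.5:
  plate: d = 0 mm → contributes +13 102 031 mm⁴
  hole 1: d = -27.5 mm → contributes −59 887 mm⁴
  hole 2: d = 27.5 mm → contributes −59 887 mm⁴
Total I = 12 982 258 mm⁴.

I_yy ≈ 1.3 × 10⁷ mm⁴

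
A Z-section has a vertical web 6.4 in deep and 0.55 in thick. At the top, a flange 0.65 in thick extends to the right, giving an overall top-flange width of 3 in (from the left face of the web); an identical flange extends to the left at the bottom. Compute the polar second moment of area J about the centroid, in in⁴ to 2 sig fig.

Decompose the section into non-overlapping parts with the origin at the bottom-left of its bounding rectangle.
Web: 0.55 × 6.4, A = 3.52 in², y = 3.2 in, Ī = 12.01 in⁴.
Top flange (beyond web): 2.45 × 0.65, A = 1.593 in², y = 6.075 in, Ī = 0.05607 in⁴.
Bottom flange (beyond web): 2.45 × 0.65, A = 1.593 in², y = 0.325 in, Ī = 0.05607 in⁴.
Centroid: ȳ = ΣA·y / ΣA = 3.2 in.
Transfer each piece to the centroidal x-axis using Ī + A·d² with d = y − 3.2:
  web: d = 0 in → contributes +12.01 in⁴
  top flange (beyond web): d = 2.875 in → contributes +13.22 in⁴
  bottom flange (beyond web): d = -2.875 in → contributes +13.22 in⁴
Total I = 38.45 in⁴.
For the y-axis: x̄ = 2.725 in.
Repeating about the centroidal y-axis gives I_y = 8.848 in⁴.
Polar second moment: J = I_x + I_y = 47.3 in⁴.

J ≈ 47 in⁴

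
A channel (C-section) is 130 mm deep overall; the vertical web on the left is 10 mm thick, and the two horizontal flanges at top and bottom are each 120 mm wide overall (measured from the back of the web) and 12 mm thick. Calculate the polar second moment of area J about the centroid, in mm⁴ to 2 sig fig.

Treat the section as a set of non-overlapping primitives; coordinates are from the bounding-box lower-left.
Web: 10 × 130, A = 1 300 mm², y = 65 mm, Ī = 1 830 833 mm⁴.
Top flange (beyond web): 110 × 12, A = 1 320 mm², y = 124 mm, Ī = 15 840 mm⁴.
Bottom flange (beyond web): 110 × 12, A = 1 320 mm², y = 6 mm, Ī = 15 840 mm⁴.
By symmetry the centroid is at mid-height, ȳ = 65 mm.
Transfer each piece to the centroidal x-axis using Ī + A·d² with d = y − 65:
  web: d = 0 mm → contributes +1 830 833 mm⁴
  top flange (beyond web): d = 59 mm → contributes +4 610 760 mm⁴
  bottom flange (beyond web): d = -59 mm → contributes +4 610 760 mm⁴
Total I = 11 052 353 mm⁴.
For the y-axis: x̄ = 45.2 mm.
Repeating about the centroidal y-axis gives I_y = 5 808 671 mm⁴.
Polar second moment: J = I_x + I_y = 16 861 024 mm⁴.

J ≈ 1.7 × 10⁷ mm⁴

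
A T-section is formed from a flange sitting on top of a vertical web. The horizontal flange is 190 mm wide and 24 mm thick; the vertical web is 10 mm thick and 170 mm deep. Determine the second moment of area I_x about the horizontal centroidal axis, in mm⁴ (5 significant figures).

I_x ≈ 1.5965 × 10⁷ mm⁴

Decompose the section into non-overlapping parts with the origin at the bottom-left of its bounding rectangle.
Flange: 190 × 24, A = 4 560 mm², y = 182 mm, Ī = 218 880 mm⁴.
Web: 10 × 170, A = 1 700 mm², y = 85 mm, Ī = 4 094 167 mm⁴.
Centroid: ȳ = ΣA·y / ΣA = 155.6581 mm.
Transfer each piece to the horizontal centroidal axis using Ī + A·d² with d = y − 155.6581:
  flange: d = 26.34185 mm → contributes +3 383 033 mm⁴
  web: d = -70.65815 mm → contributes +12 581 542 mm⁴
Total I = 15 964 575 mm⁴.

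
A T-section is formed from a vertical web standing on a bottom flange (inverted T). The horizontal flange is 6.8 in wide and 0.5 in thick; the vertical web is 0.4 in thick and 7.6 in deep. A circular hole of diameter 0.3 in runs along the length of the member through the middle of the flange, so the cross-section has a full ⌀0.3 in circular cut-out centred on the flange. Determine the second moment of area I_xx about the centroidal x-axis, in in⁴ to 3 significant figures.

Break the section into simple shapes (no overlaps), measuring from the bottom-left corner of the bounding box.
Flange: 6.8 × 0.5, A = 3.4 in², y = 0.25 in, Ī = 0.070833 in⁴.
Web: 0.4 × 7.6, A = 3.04 in², y = 4.3 in, Ī = 14.633 in⁴.
Hole (subtracted): ⌀0.3, A = 0.070686 in², y = 0.25 in, Ī = 0.00039761 in⁴.
Centroid: ȳ = ΣA·y / ΣA = 2.183 in.
Transfer each piece to the centroidal x-axis using Ī + A·d² with d = y − 2.183:
  flange: d = -1.933 in → contributes +12.775 in⁴
  web: d = 2.117 in → contributes +28.257 in⁴
  hole: d = -1.933 in → contributes −0.26452 in⁴
Total I = 40.767 in⁴.

I_xx ≈ 40.8 in⁴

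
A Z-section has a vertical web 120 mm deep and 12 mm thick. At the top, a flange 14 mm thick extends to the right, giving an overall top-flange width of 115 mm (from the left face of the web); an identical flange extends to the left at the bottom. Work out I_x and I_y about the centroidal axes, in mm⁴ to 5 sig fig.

I_x ≈ 9.8763 × 10⁶ mm⁴, I_y ≈ 1.2102 × 10⁷ mm⁴

Break the section into simple shapes (no overlaps), measuring from the bottom-left corner of the bounding box.
Web: 12 × 120, A = 1 440 mm², y = 60 mm, Ī = 1 728 000 mm⁴.
Top flange (beyond web): 103 × 14, A = 1 442 mm², y = 113 mm, Ī = 23552.67 mm⁴.
Bottom flange (beyond web): 103 × 14, A = 1 442 mm², y = 7 mm, Ī = 23552.67 mm⁴.
Centroid: ȳ = ΣA·y / ΣA = 60 mm.
Transfer each piece to the centroidal x-axis using Ī + A·d² with d = y − 60:
  web: d = 0 mm → contributes +1 728 000 mm⁴
  top flange (beyond web): d = 53 mm → contributes +4 074 131 mm⁴
  bottom flange (beyond web): d = -53 mm → contributes +4 074 131 mm⁴
Total I = 9 876 261 mm⁴.
For the y-axis: x̄ = 109 mm.
Repeating about the centroidal y-axis gives I_y = 12 102 201 mm⁴.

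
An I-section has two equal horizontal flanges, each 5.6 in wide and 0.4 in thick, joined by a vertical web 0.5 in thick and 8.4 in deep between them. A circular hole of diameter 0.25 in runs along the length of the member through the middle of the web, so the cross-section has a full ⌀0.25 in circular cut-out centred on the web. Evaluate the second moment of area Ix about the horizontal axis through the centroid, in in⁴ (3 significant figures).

Ix ≈ 111 in⁴

Treat the section as a set of non-overlapping primitives; coordinates are from the bounding-box lower-left.
Bottom flange: 5.6 × 0.4, A = 2.24 in², y = 0.2 in, Ī = 0.029867 in⁴.
Web: 0.5 × 8.4, A = 4.2 in², y = 4.6 in, Ī = 24.696 in⁴.
Top flange: 5.6 × 0.4, A = 2.24 in², y = 9 in, Ī = 0.029867 in⁴.
Hole (subtracted): ⌀0.25, A = 0.049087 in², y = 4.6 in, Ī = 0.00019175 in⁴.
By symmetry the centroid is at mid-height, ȳ = 4.6 in.
Transfer each piece to the horizontal axis through the centroid using Ī + A·d² with d = y − 4.6:
  bottom flange: d = -4.4 in → contributes +43.396 in⁴
  web: d = 0 in → contributes +24.696 in⁴
  top flange: d = 4.4 in → contributes +43.396 in⁴
  hole: d = 0 in → contributes −0.00019175 in⁴
Total I = 111.49 in⁴.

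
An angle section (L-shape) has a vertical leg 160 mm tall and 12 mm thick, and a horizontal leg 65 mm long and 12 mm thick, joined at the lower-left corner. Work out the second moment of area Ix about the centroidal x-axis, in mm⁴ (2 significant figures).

Decompose the section into non-overlapping parts with the origin at the bottom-left of its bounding rectangle.
Vertical leg: 12 × 160, A = 1 920 mm², y = 80 mm, Ī = 4 096 000 mm⁴.
Horizontal leg (remainder): 53 × 12, A = 636 mm², y = 6 mm, Ī = 7 632 mm⁴.
Centroid: ȳ = ΣA·y / ΣA = 61.59 mm.
Transfer each piece to the centroidal x-axis using Ī + A·d² with d = y − 61.59:
  vertical leg: d = 18.41 mm → contributes +4 746 964 mm⁴
  horizontal leg (remainder): d = -55.59 mm → contributes +1 972 807 mm⁴
Total I = 6 719 772 mm⁴.

Ix ≈ 6.7 × 10⁶ mm⁴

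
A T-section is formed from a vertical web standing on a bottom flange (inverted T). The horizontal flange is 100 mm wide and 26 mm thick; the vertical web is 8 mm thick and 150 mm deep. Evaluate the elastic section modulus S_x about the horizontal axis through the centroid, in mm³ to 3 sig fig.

S_x ≈ 6.47 × 10⁴ mm³

Treat the section as a set of non-overlapping primitives; coordinates are from the bounding-box lower-left.
Flange: 100 × 26, A = 2 600 mm², y = 13 mm, Ī = 146 467 mm⁴.
Web: 8 × 150, A = 1 200 mm², y = 101 mm, Ī = 2 250 000 mm⁴.
Centroid: ȳ = ΣA·y / ΣA = 40.789 mm.
Transfer each piece to the horizontal axis through the centroid using Ī + A·d² with d = y − 40.789:
  flange: d = -27.789 mm → contributes +2 154 329 mm⁴
  web: d = 60.211 mm → contributes +6 600 369 mm⁴
Total I = 8 754 698 mm⁴.
Extreme fibre distance c = 135.21 mm; S = I/c = 64 749 mm³.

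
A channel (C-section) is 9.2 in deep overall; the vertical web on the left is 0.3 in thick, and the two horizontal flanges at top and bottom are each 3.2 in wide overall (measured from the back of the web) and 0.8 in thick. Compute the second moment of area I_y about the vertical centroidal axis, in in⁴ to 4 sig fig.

Decompose the section into non-overlapping parts with the origin at the bottom-left of its bounding rectangle.
Web: 0.3 × 9.2, A = 2.76 in², x = 0.15 in, Ī = 0.0207 in⁴.
Top flange (beyond web): 2.9 × 0.8, A = 2.32 in², x = 1.75 in, Ī = 1.62593 in⁴.
Bottom flange (beyond web): 2.9 × 0.8, A = 2.32 in², x = 1.75 in, Ī = 1.62593 in⁴.
Centroid: x̄ = ΣA·x / ΣA = 1.15324 in.
Transfer each piece to the vertical centroidal axis using Ī + A·d² with d = x − 1.15324:
  web: d = -1.00324 in → contributes +2.79863 in⁴
  top flange (beyond web): d = 0.596757 in → contributes +2.45213 in⁴
  bottom flange (beyond web): d = 0.596757 in → contributes +2.45213 in⁴
Total I = 7.70289 in⁴.

I_y ≈ 7.703 in⁴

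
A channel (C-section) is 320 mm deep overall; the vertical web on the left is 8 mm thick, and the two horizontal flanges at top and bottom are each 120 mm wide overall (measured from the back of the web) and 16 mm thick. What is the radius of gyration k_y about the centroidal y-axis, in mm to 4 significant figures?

k_y ≈ 38.56 mm

Break the section into simple shapes (no overlaps), measuring from the bottom-left corner of the bounding box.
Web: 8 × 320, A = 2 560 mm², x = 4 mm, Ī = 13653.3 mm⁴.
Top flange (beyond web): 112 × 16, A = 1 792 mm², x = 64 mm, Ī = 1 873 237 mm⁴.
Bottom flange (beyond web): 112 × 16, A = 1 792 mm², x = 64 mm, Ī = 1 873 237 mm⁴.
Centroid: x̄ = ΣA·x / ΣA = 39 mm.
Transfer each piece to the centroidal y-axis using Ī + A·d² with d = x − 39:
  web: d = -35 mm → contributes +3 149 653 mm⁴
  top flange (beyond web): d = 25 mm → contributes +2 993 237 mm⁴
  bottom flange (beyond web): d = 25 mm → contributes +2 993 237 mm⁴
Total I = 9 136 128 mm⁴.
Radius of gyration: k = √(I/A) = √(9 136 128 / 6 144) = 38.5616 mm.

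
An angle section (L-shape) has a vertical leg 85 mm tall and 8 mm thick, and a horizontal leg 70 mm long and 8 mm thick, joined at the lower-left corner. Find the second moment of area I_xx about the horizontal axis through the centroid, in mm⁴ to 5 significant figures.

I_xx ≈ 8.3718 × 10⁵ mm⁴

Split into non-overlapping primitives; take the origin at the lower-left of the bounding box.
Vertical leg: 8 × 85, A = 680 mm², y = 42.5 mm, Ī = 409416.7 mm⁴.
Horizontal leg (remainder): 62 × 8, A = 496 mm², y = 4 mm, Ī = 2645.333 mm⁴.
Centroid: ȳ = ΣA·y / ΣA = 26.2619 mm.
Transfer each piece to the horizontal axis through the centroid using Ī + A·d² with d = y − 26.2619:
  vertical leg: d = 16.2381 mm → contributes +588716.2 mm⁴
  horizontal leg (remainder): d = -22.2619 mm → contributes +248459.2 mm⁴
Total I = 837175.3 mm⁴.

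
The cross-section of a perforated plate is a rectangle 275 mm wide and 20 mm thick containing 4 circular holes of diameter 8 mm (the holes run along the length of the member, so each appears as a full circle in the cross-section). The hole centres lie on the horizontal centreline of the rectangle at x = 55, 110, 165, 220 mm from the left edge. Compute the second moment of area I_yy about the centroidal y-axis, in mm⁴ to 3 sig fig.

I_yy ≈ 3.39 × 10⁷ mm⁴

Break the section into simple shapes (no overlaps), measuring from the bottom-left corner of the bounding box.
Plate: 275 × 20, A = 5 500 mm², x = 137.5 mm, Ī = 34 661 458 mm⁴.
Hole 1 (subtracted): ⌀8, A = 50.265 mm², x = 55 mm, Ī = 201.06 mm⁴.
Hole 2 (subtracted): ⌀8, A = 50.265 mm², x = 110 mm, Ī = 201.06 mm⁴.
Hole 3 (subtracted): ⌀8, A = 50.265 mm², x = 165 mm, Ī = 201.06 mm⁴.
Hole 4 (subtracted): ⌀8, A = 50.265 mm², x = 220 mm, Ī = 201.06 mm⁴.
By symmetry the centroid is at mid-width, x̄ = 137.5 mm.
Transfer each piece to the centroidal y-axis using Ī + A·d² with d = x − 137.5:
  plate: d = 0 mm → contributes +34 661 458 mm⁴
  hole 1: d = -82.5 mm → contributes −342 321 mm⁴
  hole 2: d = -27.5 mm → contributes −38 214 mm⁴
  hole 3: d = 27.5 mm → contributes −38 214 mm⁴
  hole 4: d = 82.5 mm → contributes −342 321 mm⁴
Total I = 33 900 389 mm⁴.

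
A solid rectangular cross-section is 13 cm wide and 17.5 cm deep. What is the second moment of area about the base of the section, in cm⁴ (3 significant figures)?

I_base ≈ 2.32 × 10⁴ cm⁴

The section: 13 × 17.5, A = 227.5 cm², y = 8.75 cm, Ī = 5 806 cm⁴.
Transfer it to the base of the section using Ī + A·d² with d = y − 0:
  the section: d = 8.75 cm → contributes +23 224 cm⁴
Total I = 23 224 cm⁴.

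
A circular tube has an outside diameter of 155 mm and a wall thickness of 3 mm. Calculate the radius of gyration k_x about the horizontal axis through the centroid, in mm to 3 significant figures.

k_x ≈ 53.8 mm

Split into non-overlapping primitives; take the origin at the lower-left of the bounding box.
Outer circle: ⌀155, A = 18 869 mm², y = 77.5 mm, Ī = 28 333 269 mm⁴.
Bore (subtracted): ⌀149, A = 17 437 mm², y = 77.5 mm, Ī = 24 194 406 mm⁴.
By symmetry the centroid is at mid-height, ȳ = 77.5 mm.
All pieces are centred on the horizontal axis through the centroid, so I = ΣĪ (holes subtracted) = 4 138 863 mm⁴.
Radius of gyration: k = √(I/A) = √(4 138 863 / 1432.6) = 53.751 mm.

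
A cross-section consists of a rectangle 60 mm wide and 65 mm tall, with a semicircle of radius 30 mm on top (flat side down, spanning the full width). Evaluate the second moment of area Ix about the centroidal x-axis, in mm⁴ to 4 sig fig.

Decompose the section into non-overlapping parts with the origin at the bottom-left of its bounding rectangle.
Rectangular body: 60 × 65, A = 3 900 mm², y = 32.5 mm, Ī = 1 373 125 mm⁴.
Semicircular cap: semicircle r = 30, A = 1413.72 mm², y = 77.7324 mm, Ī = 88903.1 mm⁴.
Centroid: ȳ = ΣA·y / ΣA = 44.5341 mm.
Transfer each piece to the centroidal x-axis using Ī + A·d² with d = y − 44.5341:
  rectangular body: d = -12.0341 mm → contributes +1 937 921 mm⁴
  semicircular cap: d = 33.1983 mm → contributes +1 646 998 mm⁴
Total I = 3 584 920 mm⁴.

Ix ≈ 3.585 × 10⁶ mm⁴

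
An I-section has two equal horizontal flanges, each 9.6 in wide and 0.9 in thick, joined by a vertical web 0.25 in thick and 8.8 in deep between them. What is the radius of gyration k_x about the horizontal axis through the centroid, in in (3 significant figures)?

k_x ≈ 4.65 in

Split into non-overlapping primitives; take the origin at the lower-left of the bounding box.
Bottom flange: 9.6 × 0.9, A = 8.64 in², y = 0.45 in, Ī = 0.5832 in⁴.
Web: 0.25 × 8.8, A = 2.2 in², y = 5.3 in, Ī = 14.197 in⁴.
Top flange: 9.6 × 0.9, A = 8.64 in², y = 10.15 in, Ī = 0.5832 in⁴.
By symmetry the centroid is at mid-height, ȳ = 5.3 in.
Transfer each piece to the horizontal axis through the centroid using Ī + A·d² with d = y − 5.3:
  bottom flange: d = -4.85 in → contributes +203.82 in⁴
  web: d = 0 in → contributes +14.197 in⁴
  top flange: d = 4.85 in → contributes +203.82 in⁴
Total I = 421.83 in⁴.
Radius of gyration: k = √(I/A) = √(421.83 / 19.48) = 4.6535 in.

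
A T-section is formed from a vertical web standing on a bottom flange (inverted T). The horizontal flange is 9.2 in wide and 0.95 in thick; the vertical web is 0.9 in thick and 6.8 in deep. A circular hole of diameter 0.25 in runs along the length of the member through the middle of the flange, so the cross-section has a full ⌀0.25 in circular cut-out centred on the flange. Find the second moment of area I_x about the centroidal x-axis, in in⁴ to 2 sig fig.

Break the section into simple shapes (no overlaps), measuring from the bottom-left corner of the bounding box.
Flange: 9.2 × 0.95, A = 8.74 in², y = 0.475 in, Ī = 0.6573 in⁴.
Web: 0.9 × 6.8, A = 6.12 in², y = 4.35 in, Ī = 23.58 in⁴.
Hole (subtracted): ⌀0.25, A = 0.04909 in², y = 0.475 in, Ī = 0.0001917 in⁴.
Centroid: ȳ = ΣA·y / ΣA = 2.076 in.
Transfer each piece to the centroidal x-axis using Ī + A·d² with d = y − 2.076:
  flange: d = -1.601 in → contributes +23.06 in⁴
  web: d = 2.274 in → contributes +55.22 in⁴
  hole: d = -1.601 in → contributes −0.126 in⁴
Total I = 78.16 in⁴.

I_x ≈ 78 in⁴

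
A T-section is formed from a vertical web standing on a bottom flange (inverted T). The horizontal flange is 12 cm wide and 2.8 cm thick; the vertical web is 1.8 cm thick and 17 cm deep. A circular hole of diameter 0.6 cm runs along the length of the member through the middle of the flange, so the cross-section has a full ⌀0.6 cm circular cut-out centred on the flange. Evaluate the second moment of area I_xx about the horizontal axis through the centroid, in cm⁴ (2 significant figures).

Treat the section as a set of non-overlapping primitives; coordinates are from the bounding-box lower-left.
Flange: 12 × 2.8, A = 33.6 cm², y = 1.4 cm, Ī = 21.95 cm⁴.
Web: 1.8 × 17, A = 30.6 cm², y = 11.3 cm, Ī = 737 cm⁴.
Hole (subtracted): ⌀0.6, A = 0.2827 cm², y = 1.4 cm, Ī = 0.006362 cm⁴.
Centroid: ȳ = ΣA·y / ΣA = 6.14 cm.
Transfer each piece to the horizontal axis through the centroid using Ī + A·d² with d = y − 6.14:
  flange: d = -4.74 cm → contributes +776.7 cm⁴
  web: d = 5.16 cm → contributes +1 552 cm⁴
  hole: d = -4.74 cm → contributes −6.358 cm⁴
Total I = 2 322 cm⁴.

I_xx ≈ 2300 cm⁴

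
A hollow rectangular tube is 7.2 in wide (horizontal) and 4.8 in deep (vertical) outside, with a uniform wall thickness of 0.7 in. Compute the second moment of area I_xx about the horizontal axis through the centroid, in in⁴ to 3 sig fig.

Break the section into simple shapes (no overlaps), measuring from the bottom-left corner of the bounding box.
Outer rectangle: 7.2 × 4.8, A = 34.56 in², y = 2.4 in, Ī = 66.355 in⁴.
Inner void (subtracted): 5.8 × 3.4, A = 19.72 in², y = 2.4 in, Ī = 18.997 in⁴.
By symmetry the centroid is at mid-height, ȳ = 2.4 in.
All pieces are centred on the horizontal axis through the centroid, so I = ΣĪ (holes subtracted) = 47.358 in⁴.

I_xx ≈ 47.4 in⁴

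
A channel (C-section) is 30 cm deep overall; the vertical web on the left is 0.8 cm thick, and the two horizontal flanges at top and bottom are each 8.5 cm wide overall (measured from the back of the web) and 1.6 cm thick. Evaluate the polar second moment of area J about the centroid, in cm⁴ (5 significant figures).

J ≈ 7116.3 cm⁴

Decompose the section into non-overlapping parts with the origin at the bottom-left of its bounding rectangle.
Web: 0.8 × 30, A = 24 cm², y = 15 cm, Ī = 1 800 cm⁴.
Top flange (beyond web): 7.7 × 1.6, A = 12.32 cm², y = 29.2 cm, Ī = 2.628267 cm⁴.
Bottom flange (beyond web): 7.7 × 1.6, A = 12.32 cm², y = 0.8 cm, Ī = 2.628267 cm⁴.
By symmetry the centroid is at mid-height, ȳ = 15 cm.
Transfer each piece to the centroidal x-axis using Ī + A·d² with d = y − 15:
  web: d = 0 cm → contributes +1 800 cm⁴
  top flange (beyond web): d = 14.2 cm → contributes +2486.833 cm⁴
  bottom flange (beyond web): d = -14.2 cm → contributes +2486.833 cm⁴
Total I = 6773.666 cm⁴.
For the y-axis: x̄ = 2.552961 cm.
Repeating about the centroidal y-axis gives I_y = 342.6241 cm⁴.
Polar second moment: J = I_x + I_y = 7116.29 cm⁴.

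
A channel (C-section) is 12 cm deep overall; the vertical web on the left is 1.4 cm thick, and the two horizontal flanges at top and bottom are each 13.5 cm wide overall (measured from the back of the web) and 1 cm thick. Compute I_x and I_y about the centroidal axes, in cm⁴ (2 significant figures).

I_x ≈ 940 cm⁴, I_y ≈ 750 cm⁴

Break the section into simple shapes (no overlaps), measuring from the bottom-left corner of the bounding box.
Web: 1.4 × 12, A = 16.8 cm², y = 6 cm, Ī = 201.6 cm⁴.
Top flange (beyond web): 12.1 × 1, A = 12.1 cm², y = 11.5 cm, Ī = 1.008 cm⁴.
Bottom flange (beyond web): 12.1 × 1, A = 12.1 cm², y = 0.5 cm, Ī = 1.008 cm⁴.
By symmetry the centroid is at mid-height, ȳ = 6 cm.
Transfer each piece to the centroidal x-axis using Ī + A·d² with d = y − 6:
  web: d = 0 cm → contributes +201.6 cm⁴
  top flange (beyond web): d = 5.5 cm → contributes +367 cm⁴
  bottom flange (beyond web): d = -5.5 cm → contributes +367 cm⁴
Total I = 935.7 cm⁴.
For the y-axis: x̄ = 4.684 cm.
Repeating about the centroidal y-axis gives I_y = 749.8 cm⁴.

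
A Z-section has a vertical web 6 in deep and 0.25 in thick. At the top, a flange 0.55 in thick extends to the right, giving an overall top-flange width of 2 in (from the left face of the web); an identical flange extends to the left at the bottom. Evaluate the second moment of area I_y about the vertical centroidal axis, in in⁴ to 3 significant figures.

Decompose the section into non-overlapping parts with the origin at the bottom-left of its bounding rectangle.
Web: 0.25 × 6, A = 1.5 in², x = 1.875 in, Ī = 0.0078125 in⁴.
Top flange (beyond web): 1.75 × 0.55, A = 0.9625 in², x = 2.875 in, Ī = 0.24564 in⁴.
Bottom flange (beyond web): 1.75 × 0.55, A = 0.9625 in², x = 0.875 in, Ī = 0.24564 in⁴.
Centroid: x̄ = ΣA·x / ΣA = 1.875 in.
Transfer each piece to the vertical centroidal axis using Ī + A·d² with d = x − 1.875:
  web: d = 0 in → contributes +0.0078125 in⁴
  top flange (beyond web): d = 1 in → contributes +1.2081 in⁴
  bottom flange (beyond web): d = -1 in → contributes +1.2081 in⁴
Total I = 2.4241 in⁴.

I_y ≈ 2.42 in⁴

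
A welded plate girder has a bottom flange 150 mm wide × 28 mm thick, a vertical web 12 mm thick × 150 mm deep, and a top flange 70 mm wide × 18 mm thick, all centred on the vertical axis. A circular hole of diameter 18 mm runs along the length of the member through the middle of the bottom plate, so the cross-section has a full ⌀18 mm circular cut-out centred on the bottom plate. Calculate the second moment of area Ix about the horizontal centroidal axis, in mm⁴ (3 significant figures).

Ix ≈ 3.52 × 10⁷ mm⁴

Treat the section as a set of non-overlapping primitives; coordinates are from the bounding-box lower-left.
Bottom plate: 150 × 28, A = 4 200 mm², y = 14 mm, Ī = 274 400 mm⁴.
Web plate: 12 × 150, A = 1 800 mm², y = 103 mm, Ī = 3 375 000 mm⁴.
Top plate: 70 × 18, A = 1 260 mm², y = 187 mm, Ī = 34 020 mm⁴.
Hole (subtracted): ⌀18, A = 254.47 mm², y = 14 mm, Ī = 5 153 mm⁴.
Centroid: ȳ = ΣA·y / ΣA = 67.983 mm.
Transfer each piece to the horizontal centroidal axis using Ī + A·d² with d = y − 67.983:
  bottom plate: d = -53.983 mm → contributes +12 513 917 mm⁴
  web plate: d = 35.017 mm → contributes +5 582 135 mm⁴
  top plate: d = 119.02 mm → contributes +17 881 960 mm⁴
  hole: d = -53.983 mm → contributes −746 719 mm⁴
Total I = 35 231 293 mm⁴.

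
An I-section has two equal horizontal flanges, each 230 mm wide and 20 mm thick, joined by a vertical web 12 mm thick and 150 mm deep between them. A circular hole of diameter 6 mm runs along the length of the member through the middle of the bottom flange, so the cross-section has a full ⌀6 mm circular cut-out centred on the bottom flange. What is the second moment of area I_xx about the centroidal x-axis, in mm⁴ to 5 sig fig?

Treat the section as a set of non-overlapping primitives; coordinates are from the bounding-box lower-left.
Bottom flange: 230 × 20, A = 4 600 mm², y = 10 mm, Ī = 153333.3 mm⁴.
Web: 12 × 150, A = 1 800 mm², y = 95 mm, Ī = 3 375 000 mm⁴.
Top flange: 230 × 20, A = 4 600 mm², y = 180 mm, Ī = 153333.3 mm⁴.
Hole (subtracted): ⌀6, A = 28.27433 mm², y = 10 mm, Ī = 63.61725 mm⁴.
Centroid: ȳ = ΣA·y / ΣA = 95.21905 mm.
Transfer each piece to the centroidal x-axis using Ī + A·d² with d = y − 95.21905:
  bottom flange: d = -85.21905 mm → contributes +33 559 848 mm⁴
  web: d = -0.2190465 mm → contributes +3 375 086 mm⁴
  top flange: d = 84.78095 mm → contributes +33 217 260 mm⁴
  hole: d = -85.21905 mm → contributes −205399.9 mm⁴
Total I = 69 946 795 mm⁴.

I_xx ≈ 6.9947 × 10⁷ mm⁴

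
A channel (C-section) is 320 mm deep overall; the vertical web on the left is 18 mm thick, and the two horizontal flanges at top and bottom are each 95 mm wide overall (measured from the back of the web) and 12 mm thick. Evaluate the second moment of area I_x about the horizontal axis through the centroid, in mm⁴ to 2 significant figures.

Split into non-overlapping primitives; take the origin at the lower-left of the bounding box.
Web: 18 × 320, A = 5 760 mm², y = 160 mm, Ī = 49 152 000 mm⁴.
Top flange (beyond web): 77 × 12, A = 924 mm², y = 314 mm, Ī = 11 088 mm⁴.
Bottom flange (beyond web): 77 × 12, A = 924 mm², y = 6 mm, Ī = 11 088 mm⁴.
By symmetry the centroid is at mid-height, ȳ = 160 mm.
Transfer each piece to the horizontal axis through the centroid using Ī + A·d² with d = y − 160:
  web: d = 0 mm → contributes +49 152 000 mm⁴
  top flange (beyond web): d = 154 mm → contributes +21 924 672 mm⁴
  bottom flange (beyond web): d = -154 mm → contributes +21 924 672 mm⁴
Total I = 93 001 344 mm⁴.

I_x ≈ 9.3 × 10⁷ mm⁴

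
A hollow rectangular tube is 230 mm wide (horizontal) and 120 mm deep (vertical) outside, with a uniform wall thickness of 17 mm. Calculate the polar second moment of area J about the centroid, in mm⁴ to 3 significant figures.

J ≈ 9.04 × 10⁷ mm⁴

Decompose the section into non-overlapping parts with the origin at the bottom-left of its bounding rectangle.
Outer rectangle: 230 × 120, A = 27 600 mm², y = 60 mm, Ī = 33 120 000 mm⁴.
Inner void (subtracted): 196 × 86, A = 16 856 mm², y = 60 mm, Ī = 10 388 915 mm⁴.
By symmetry the centroid is at mid-height, ȳ = 60 mm.
All pieces are centred on the centroidal x-axis, so I = ΣĪ (holes subtracted) = 22 731 085 mm⁴.
Repeating about the centroidal y-axis gives I_y = 67 708 325 mm⁴.
Polar second moment: J = I_x + I_y = 90 439 411 mm⁴.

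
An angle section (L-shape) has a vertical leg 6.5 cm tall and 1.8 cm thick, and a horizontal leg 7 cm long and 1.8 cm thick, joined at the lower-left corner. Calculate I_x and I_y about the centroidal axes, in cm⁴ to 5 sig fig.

I_x ≈ 72.438 cm⁴, I_y ≈ 87.950 cm⁴

Decompose the section into non-overlapping parts with the origin at the bottom-left of its bounding rectangle.
Vertical leg: 1.8 × 6.5, A = 11.7 cm², y = 3.25 cm, Ī = 41.19375 cm⁴.
Horizontal leg (remainder): 5.2 × 1.8, A = 9.36 cm², y = 0.9 cm, Ī = 2.5272 cm⁴.
Centroid: ȳ = ΣA·y / ΣA = 2.205556 cm.
Transfer each piece to the centroidal x-axis using Ī + A·d² with d = y − 2.205556:
  vertical leg: d = 1.044444 cm → contributes +53.95686 cm⁴
  horizontal leg (remainder): d = -1.305556 cm → contributes +18.48109 cm⁴
Total I = 72.43795 cm⁴.
For the y-axis: x̄ = 2.455556 cm.
Repeating about the centroidal y-axis gives I_y = 87.9502 cm⁴.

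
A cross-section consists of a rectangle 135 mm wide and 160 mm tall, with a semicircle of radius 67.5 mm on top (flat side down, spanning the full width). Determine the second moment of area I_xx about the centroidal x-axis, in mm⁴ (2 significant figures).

Break the section into simple shapes (no overlaps), measuring from the bottom-left corner of the bounding box.
Rectangular body: 135 × 160, A = 21 600 mm², y = 80 mm, Ī = 46 080 000 mm⁴.
Semicircular cap: semicircle r = 67.5, A = 7 157 mm², y = 188.6 mm, Ī = 2 278 490 mm⁴.
Centroid: ȳ = ΣA·y / ΣA = 107 mm.
Transfer each piece to the centroidal x-axis using Ī + A·d² with d = y − 107:
  rectangular body: d = -27.04 mm → contributes +61 873 043 mm⁴
  semicircular cap: d = 81.61 mm → contributes +49 942 673 mm⁴
Total I = 111 815 716 mm⁴.

I_xx ≈ 1.1 × 10⁸ mm⁴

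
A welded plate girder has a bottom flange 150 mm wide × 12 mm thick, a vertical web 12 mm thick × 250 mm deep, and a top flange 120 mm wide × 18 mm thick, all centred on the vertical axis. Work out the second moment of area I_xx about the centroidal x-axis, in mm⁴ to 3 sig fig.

I_xx ≈ 8.50 × 10⁷ mm⁴

Break the section into simple shapes (no overlaps), measuring from the bottom-left corner of the bounding box.
Bottom plate: 150 × 12, A = 1 800 mm², y = 6 mm, Ī = 21 600 mm⁴.
Web plate: 12 × 250, A = 3 000 mm², y = 137 mm, Ī = 15 625 000 mm⁴.
Top plate: 120 × 18, A = 2 160 mm², y = 271 mm, Ī = 58 320 mm⁴.
Centroid: ȳ = ΣA·y / ΣA = 144.71 mm.
Transfer each piece to the centroidal x-axis using Ī + A·d² with d = y − 144.71:
  bottom plate: d = -138.71 mm → contributes +34 652 886 mm⁴
  web plate: d = -7.7069 mm → contributes +15 803 189 mm⁴
  top plate: d = 126.29 mm → contributes +34 510 208 mm⁴
Total I = 84 966 282 mm⁴.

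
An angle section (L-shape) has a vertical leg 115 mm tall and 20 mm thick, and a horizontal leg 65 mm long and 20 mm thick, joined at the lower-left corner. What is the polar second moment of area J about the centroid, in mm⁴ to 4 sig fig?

J ≈ 4.936 × 10⁶ mm⁴

Split into non-overlapping primitives; take the origin at the lower-left of the bounding box.
Vertical leg: 20 × 115, A = 2 300 mm², y = 57.5 mm, Ī = 2 534 792 mm⁴.
Horizontal leg (remainder): 45 × 20, A = 900 mm², y = 10 mm, Ī = 30 000 mm⁴.
Centroid: ȳ = ΣA·y / ΣA = 44.1406 mm.
Transfer each piece to the centroidal x-axis using Ī + A·d² with d = y − 44.1406:
  vertical leg: d = 13.3594 mm → contributes +2 945 279 mm⁴
  horizontal leg (remainder): d = -34.1406 mm → contributes +1 079 024 mm⁴
Total I = 4 024 303 mm⁴.
For the y-axis: x̄ = 19.1406 mm.
Repeating about the centroidal y-axis gives I_y = 911 803 mm⁴.
Polar second moment: J = I_x + I_y = 4 936 107 mm⁴.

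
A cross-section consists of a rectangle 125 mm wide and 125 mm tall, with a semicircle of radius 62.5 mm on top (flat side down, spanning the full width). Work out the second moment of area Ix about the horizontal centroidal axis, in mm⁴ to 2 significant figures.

Ix ≈ 5.7 × 10⁷ mm⁴

Treat the section as a set of non-overlapping primitives; coordinates are from the bounding-box lower-left.
Rectangular body: 125 × 125, A = 15 625 mm², y = 62.5 mm, Ī = 20 345 052 mm⁴.
Semicircular cap: semicircle r = 62.5, A = 6 136 mm², y = 151.5 mm, Ī = 1 674 758 mm⁴.
Centroid: ȳ = ΣA·y / ΣA = 87.6 mm.
Transfer each piece to the horizontal centroidal axis using Ī + A·d² with d = y − 87.6:
  rectangular body: d = -25.1 mm → contributes +30 190 993 mm⁴
  semicircular cap: d = 63.92 mm → contributes +26 747 241 mm⁴
Total I = 56 938 234 mm⁴.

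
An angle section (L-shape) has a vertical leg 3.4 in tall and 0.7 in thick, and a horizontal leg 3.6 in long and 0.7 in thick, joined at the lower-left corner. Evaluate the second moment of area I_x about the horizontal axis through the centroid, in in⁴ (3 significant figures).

I_x ≈ 4.37 in⁴

Decompose the section into non-overlapping parts with the origin at the bottom-left of its bounding rectangle.
Vertical leg: 0.7 × 3.4, A = 2.38 in², y = 1.7 in, Ī = 2.2927 in⁴.
Horizontal leg (remainder): 2.9 × 0.7, A = 2.03 in², y = 0.35 in, Ī = 0.082892 in⁴.
Centroid: ȳ = ΣA·y / ΣA = 1.0786 in.
Transfer each piece to the horizontal axis through the centroid using Ī + A·d² with d = y − 1.0786:
  vertical leg: d = 0.62143 in → contributes +3.2118 in⁴
  horizontal leg (remainder): d = -0.72857 in → contributes +1.1604 in⁴
Total I = 4.3723 in⁴.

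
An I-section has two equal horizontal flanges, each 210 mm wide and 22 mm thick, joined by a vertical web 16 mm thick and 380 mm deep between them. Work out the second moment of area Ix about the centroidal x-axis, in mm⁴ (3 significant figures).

Ix ≈ 4.47 × 10⁸ mm⁴

Break the section into simple shapes (no overlaps), measuring from the bottom-left corner of the bounding box.
Bottom flange: 210 × 22, A = 4 620 mm², y = 11 mm, Ī = 186 340 mm⁴.
Web: 16 × 380, A = 6 080 mm², y = 212 mm, Ī = 73 162 667 mm⁴.
Top flange: 210 × 22, A = 4 620 mm², y = 413 mm, Ī = 186 340 mm⁴.
By symmetry the centroid is at mid-height, ȳ = 212 mm.
Transfer each piece to the centroidal x-axis using Ī + A·d² with d = y − 212:
  bottom flange: d = -201 mm → contributes +186 838 960 mm⁴
  web: d = 0 mm → contributes +73 162 667 mm⁴
  top flange: d = 201 mm → contributes +186 838 960 mm⁴
Total I = 446 840 587 mm⁴.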